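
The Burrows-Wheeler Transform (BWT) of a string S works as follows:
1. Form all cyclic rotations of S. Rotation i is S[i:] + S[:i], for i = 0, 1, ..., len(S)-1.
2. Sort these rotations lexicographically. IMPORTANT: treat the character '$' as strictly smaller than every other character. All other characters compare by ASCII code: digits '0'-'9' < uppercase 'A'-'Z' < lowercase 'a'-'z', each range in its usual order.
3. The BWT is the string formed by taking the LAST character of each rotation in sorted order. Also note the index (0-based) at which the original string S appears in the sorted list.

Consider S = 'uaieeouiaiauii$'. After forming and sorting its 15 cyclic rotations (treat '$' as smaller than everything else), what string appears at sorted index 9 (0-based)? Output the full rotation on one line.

Answer: ieeouiaiauii$ua

Derivation:
All 15 rotations (rotation i = S[i:]+S[:i]):
  rot[0] = uaieeouiaiauii$
  rot[1] = aieeouiaiauii$u
  rot[2] = ieeouiaiauii$ua
  rot[3] = eeouiaiauii$uai
  rot[4] = eouiaiauii$uaie
  rot[5] = ouiaiauii$uaiee
  rot[6] = uiaiauii$uaieeo
  rot[7] = iaiauii$uaieeou
  rot[8] = aiauii$uaieeoui
  rot[9] = iauii$uaieeouia
  rot[10] = auii$uaieeouiai
  rot[11] = uii$uaieeouiaia
  rot[12] = ii$uaieeouiaiau
  rot[13] = i$uaieeouiaiaui
  rot[14] = $uaieeouiaiauii
Sorted (with $ < everything):
  sorted[0] = $uaieeouiaiauii
  sorted[1] = aiauii$uaieeoui
  sorted[2] = aieeouiaiauii$u
  sorted[3] = auii$uaieeouiai
  sorted[4] = eeouiaiauii$uai
  sorted[5] = eouiaiauii$uaie
  sorted[6] = i$uaieeouiaiaui
  sorted[7] = iaiauii$uaieeou
  sorted[8] = iauii$uaieeouia
  sorted[9] = ieeouiaiauii$ua
  sorted[10] = ii$uaieeouiaiau
  sorted[11] = ouiaiauii$uaiee
  sorted[12] = uaieeouiaiauii$
  sorted[13] = uiaiauii$uaieeo
  sorted[14] = uii$uaieeouiaia
sorted[9] = ieeouiaiauii$ua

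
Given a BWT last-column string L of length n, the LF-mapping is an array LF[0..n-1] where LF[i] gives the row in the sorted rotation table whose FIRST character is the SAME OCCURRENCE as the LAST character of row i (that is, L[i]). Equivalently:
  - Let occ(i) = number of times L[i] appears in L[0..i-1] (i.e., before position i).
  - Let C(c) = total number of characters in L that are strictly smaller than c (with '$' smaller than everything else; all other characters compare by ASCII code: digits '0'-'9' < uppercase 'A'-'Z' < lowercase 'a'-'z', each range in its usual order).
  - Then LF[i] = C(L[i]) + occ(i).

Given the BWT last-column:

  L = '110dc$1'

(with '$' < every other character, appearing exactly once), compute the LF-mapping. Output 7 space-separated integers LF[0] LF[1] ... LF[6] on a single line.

Char counts: '$':1, '0':1, '1':3, 'c':1, 'd':1
C (first-col start): C('$')=0, C('0')=1, C('1')=2, C('c')=5, C('d')=6
L[0]='1': occ=0, LF[0]=C('1')+0=2+0=2
L[1]='1': occ=1, LF[1]=C('1')+1=2+1=3
L[2]='0': occ=0, LF[2]=C('0')+0=1+0=1
L[3]='d': occ=0, LF[3]=C('d')+0=6+0=6
L[4]='c': occ=0, LF[4]=C('c')+0=5+0=5
L[5]='$': occ=0, LF[5]=C('$')+0=0+0=0
L[6]='1': occ=2, LF[6]=C('1')+2=2+2=4

Answer: 2 3 1 6 5 0 4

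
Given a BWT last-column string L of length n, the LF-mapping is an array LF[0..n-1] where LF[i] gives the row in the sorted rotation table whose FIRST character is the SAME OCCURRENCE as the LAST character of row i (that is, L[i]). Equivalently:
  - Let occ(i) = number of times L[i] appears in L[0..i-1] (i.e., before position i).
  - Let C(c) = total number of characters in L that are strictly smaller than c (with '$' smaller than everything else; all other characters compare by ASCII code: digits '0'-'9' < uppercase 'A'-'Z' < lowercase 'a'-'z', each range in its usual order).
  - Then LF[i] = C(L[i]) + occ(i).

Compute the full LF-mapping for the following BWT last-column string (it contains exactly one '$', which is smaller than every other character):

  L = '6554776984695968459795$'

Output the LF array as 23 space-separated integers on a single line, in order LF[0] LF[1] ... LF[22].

Answer: 9 4 5 1 13 14 10 18 16 2 11 19 6 20 12 17 3 7 21 15 22 8 0

Derivation:
Char counts: '$':1, '4':3, '5':5, '6':4, '7':3, '8':2, '9':5
C (first-col start): C('$')=0, C('4')=1, C('5')=4, C('6')=9, C('7')=13, C('8')=16, C('9')=18
L[0]='6': occ=0, LF[0]=C('6')+0=9+0=9
L[1]='5': occ=0, LF[1]=C('5')+0=4+0=4
L[2]='5': occ=1, LF[2]=C('5')+1=4+1=5
L[3]='4': occ=0, LF[3]=C('4')+0=1+0=1
L[4]='7': occ=0, LF[4]=C('7')+0=13+0=13
L[5]='7': occ=1, LF[5]=C('7')+1=13+1=14
L[6]='6': occ=1, LF[6]=C('6')+1=9+1=10
L[7]='9': occ=0, LF[7]=C('9')+0=18+0=18
L[8]='8': occ=0, LF[8]=C('8')+0=16+0=16
L[9]='4': occ=1, LF[9]=C('4')+1=1+1=2
L[10]='6': occ=2, LF[10]=C('6')+2=9+2=11
L[11]='9': occ=1, LF[11]=C('9')+1=18+1=19
L[12]='5': occ=2, LF[12]=C('5')+2=4+2=6
L[13]='9': occ=2, LF[13]=C('9')+2=18+2=20
L[14]='6': occ=3, LF[14]=C('6')+3=9+3=12
L[15]='8': occ=1, LF[15]=C('8')+1=16+1=17
L[16]='4': occ=2, LF[16]=C('4')+2=1+2=3
L[17]='5': occ=3, LF[17]=C('5')+3=4+3=7
L[18]='9': occ=3, LF[18]=C('9')+3=18+3=21
L[19]='7': occ=2, LF[19]=C('7')+2=13+2=15
L[20]='9': occ=4, LF[20]=C('9')+4=18+4=22
L[21]='5': occ=4, LF[21]=C('5')+4=4+4=8
L[22]='$': occ=0, LF[22]=C('$')+0=0+0=0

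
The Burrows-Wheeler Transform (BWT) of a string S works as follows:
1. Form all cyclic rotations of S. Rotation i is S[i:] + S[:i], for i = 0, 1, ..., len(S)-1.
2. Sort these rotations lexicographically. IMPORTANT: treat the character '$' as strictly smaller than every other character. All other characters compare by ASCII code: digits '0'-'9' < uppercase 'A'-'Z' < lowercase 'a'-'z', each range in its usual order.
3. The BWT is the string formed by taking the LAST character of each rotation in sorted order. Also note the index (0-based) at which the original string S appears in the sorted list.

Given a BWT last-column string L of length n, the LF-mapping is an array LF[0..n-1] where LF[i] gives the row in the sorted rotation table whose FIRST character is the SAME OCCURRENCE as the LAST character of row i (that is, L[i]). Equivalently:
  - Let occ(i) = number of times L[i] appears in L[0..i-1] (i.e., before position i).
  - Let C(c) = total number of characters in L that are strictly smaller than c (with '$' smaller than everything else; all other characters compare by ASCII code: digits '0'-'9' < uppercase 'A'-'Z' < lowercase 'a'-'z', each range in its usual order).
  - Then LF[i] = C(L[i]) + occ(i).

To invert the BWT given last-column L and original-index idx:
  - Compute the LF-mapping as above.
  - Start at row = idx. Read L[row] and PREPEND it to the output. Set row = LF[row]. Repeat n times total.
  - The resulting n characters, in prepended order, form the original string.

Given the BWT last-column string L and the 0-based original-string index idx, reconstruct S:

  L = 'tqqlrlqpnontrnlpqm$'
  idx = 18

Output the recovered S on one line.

Answer: tqllqrqlnopnqnprmt$

Derivation:
LF mapping: 17 11 12 1 15 2 13 9 5 8 6 18 16 7 3 10 14 4 0
Walk LF starting at row 18, prepending L[row]:
  step 1: row=18, L[18]='$', prepend. Next row=LF[18]=0
  step 2: row=0, L[0]='t', prepend. Next row=LF[0]=17
  step 3: row=17, L[17]='m', prepend. Next row=LF[17]=4
  step 4: row=4, L[4]='r', prepend. Next row=LF[4]=15
  step 5: row=15, L[15]='p', prepend. Next row=LF[15]=10
  step 6: row=10, L[10]='n', prepend. Next row=LF[10]=6
  step 7: row=6, L[6]='q', prepend. Next row=LF[6]=13
  step 8: row=13, L[13]='n', prepend. Next row=LF[13]=7
  step 9: row=7, L[7]='p', prepend. Next row=LF[7]=9
  step 10: row=9, L[9]='o', prepend. Next row=LF[9]=8
  step 11: row=8, L[8]='n', prepend. Next row=LF[8]=5
  step 12: row=5, L[5]='l', prepend. Next row=LF[5]=2
  step 13: row=2, L[2]='q', prepend. Next row=LF[2]=12
  step 14: row=12, L[12]='r', prepend. Next row=LF[12]=16
  step 15: row=16, L[16]='q', prepend. Next row=LF[16]=14
  step 16: row=14, L[14]='l', prepend. Next row=LF[14]=3
  step 17: row=3, L[3]='l', prepend. Next row=LF[3]=1
  step 18: row=1, L[1]='q', prepend. Next row=LF[1]=11
  step 19: row=11, L[11]='t', prepend. Next row=LF[11]=18
Reversed output: tqllqrqlnopnqnprmt$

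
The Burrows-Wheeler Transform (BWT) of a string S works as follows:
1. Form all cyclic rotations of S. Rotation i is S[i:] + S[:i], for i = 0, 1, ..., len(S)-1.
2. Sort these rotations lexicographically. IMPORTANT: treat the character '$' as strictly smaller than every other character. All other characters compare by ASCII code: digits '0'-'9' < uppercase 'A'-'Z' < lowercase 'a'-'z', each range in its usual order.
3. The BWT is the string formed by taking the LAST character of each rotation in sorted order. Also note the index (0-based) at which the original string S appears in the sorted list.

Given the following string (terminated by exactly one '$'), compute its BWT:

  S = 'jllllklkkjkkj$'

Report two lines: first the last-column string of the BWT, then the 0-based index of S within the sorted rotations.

Answer: jkk$kkjllklllj
3

Derivation:
All 14 rotations (rotation i = S[i:]+S[:i]):
  rot[0] = jllllklkkjkkj$
  rot[1] = llllklkkjkkj$j
  rot[2] = lllklkkjkkj$jl
  rot[3] = llklkkjkkj$jll
  rot[4] = lklkkjkkj$jlll
  rot[5] = klkkjkkj$jllll
  rot[6] = lkkjkkj$jllllk
  rot[7] = kkjkkj$jllllkl
  rot[8] = kjkkj$jllllklk
  rot[9] = jkkj$jllllklkk
  rot[10] = kkj$jllllklkkj
  rot[11] = kj$jllllklkkjk
  rot[12] = j$jllllklkkjkk
  rot[13] = $jllllklkkjkkj
Sorted (with $ < everything):
  sorted[0] = $jllllklkkjkkj  (last char: 'j')
  sorted[1] = j$jllllklkkjkk  (last char: 'k')
  sorted[2] = jkkj$jllllklkk  (last char: 'k')
  sorted[3] = jllllklkkjkkj$  (last char: '$')
  sorted[4] = kj$jllllklkkjk  (last char: 'k')
  sorted[5] = kjkkj$jllllklk  (last char: 'k')
  sorted[6] = kkj$jllllklkkj  (last char: 'j')
  sorted[7] = kkjkkj$jllllkl  (last char: 'l')
  sorted[8] = klkkjkkj$jllll  (last char: 'l')
  sorted[9] = lkkjkkj$jllllk  (last char: 'k')
  sorted[10] = lklkkjkkj$jlll  (last char: 'l')
  sorted[11] = llklkkjkkj$jll  (last char: 'l')
  sorted[12] = lllklkkjkkj$jl  (last char: 'l')
  sorted[13] = llllklkkjkkj$j  (last char: 'j')
Last column: jkk$kkjllklllj
Original string S is at sorted index 3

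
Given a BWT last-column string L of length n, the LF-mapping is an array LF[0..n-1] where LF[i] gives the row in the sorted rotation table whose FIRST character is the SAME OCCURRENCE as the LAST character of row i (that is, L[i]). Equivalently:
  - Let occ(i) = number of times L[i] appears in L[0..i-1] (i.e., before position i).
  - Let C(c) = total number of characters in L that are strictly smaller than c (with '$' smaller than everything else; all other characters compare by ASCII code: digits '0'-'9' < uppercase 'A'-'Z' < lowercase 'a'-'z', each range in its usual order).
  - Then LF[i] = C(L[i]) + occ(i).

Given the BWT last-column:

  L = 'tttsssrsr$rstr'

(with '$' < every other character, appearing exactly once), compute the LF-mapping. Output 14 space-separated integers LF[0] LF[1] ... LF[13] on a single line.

Answer: 10 11 12 5 6 7 1 8 2 0 3 9 13 4

Derivation:
Char counts: '$':1, 'r':4, 's':5, 't':4
C (first-col start): C('$')=0, C('r')=1, C('s')=5, C('t')=10
L[0]='t': occ=0, LF[0]=C('t')+0=10+0=10
L[1]='t': occ=1, LF[1]=C('t')+1=10+1=11
L[2]='t': occ=2, LF[2]=C('t')+2=10+2=12
L[3]='s': occ=0, LF[3]=C('s')+0=5+0=5
L[4]='s': occ=1, LF[4]=C('s')+1=5+1=6
L[5]='s': occ=2, LF[5]=C('s')+2=5+2=7
L[6]='r': occ=0, LF[6]=C('r')+0=1+0=1
L[7]='s': occ=3, LF[7]=C('s')+3=5+3=8
L[8]='r': occ=1, LF[8]=C('r')+1=1+1=2
L[9]='$': occ=0, LF[9]=C('$')+0=0+0=0
L[10]='r': occ=2, LF[10]=C('r')+2=1+2=3
L[11]='s': occ=4, LF[11]=C('s')+4=5+4=9
L[12]='t': occ=3, LF[12]=C('t')+3=10+3=13
L[13]='r': occ=3, LF[13]=C('r')+3=1+3=4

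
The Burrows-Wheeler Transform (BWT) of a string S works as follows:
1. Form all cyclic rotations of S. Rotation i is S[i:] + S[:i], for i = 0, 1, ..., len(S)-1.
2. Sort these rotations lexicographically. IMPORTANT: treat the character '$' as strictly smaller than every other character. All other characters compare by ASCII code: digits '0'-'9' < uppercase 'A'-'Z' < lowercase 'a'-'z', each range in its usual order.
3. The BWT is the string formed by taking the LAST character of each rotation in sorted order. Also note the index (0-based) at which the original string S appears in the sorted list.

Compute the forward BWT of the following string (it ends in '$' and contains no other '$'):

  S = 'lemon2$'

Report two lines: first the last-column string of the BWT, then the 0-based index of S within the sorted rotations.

All 7 rotations (rotation i = S[i:]+S[:i]):
  rot[0] = lemon2$
  rot[1] = emon2$l
  rot[2] = mon2$le
  rot[3] = on2$lem
  rot[4] = n2$lemo
  rot[5] = 2$lemon
  rot[6] = $lemon2
Sorted (with $ < everything):
  sorted[0] = $lemon2  (last char: '2')
  sorted[1] = 2$lemon  (last char: 'n')
  sorted[2] = emon2$l  (last char: 'l')
  sorted[3] = lemon2$  (last char: '$')
  sorted[4] = mon2$le  (last char: 'e')
  sorted[5] = n2$lemo  (last char: 'o')
  sorted[6] = on2$lem  (last char: 'm')
Last column: 2nl$eom
Original string S is at sorted index 3

Answer: 2nl$eom
3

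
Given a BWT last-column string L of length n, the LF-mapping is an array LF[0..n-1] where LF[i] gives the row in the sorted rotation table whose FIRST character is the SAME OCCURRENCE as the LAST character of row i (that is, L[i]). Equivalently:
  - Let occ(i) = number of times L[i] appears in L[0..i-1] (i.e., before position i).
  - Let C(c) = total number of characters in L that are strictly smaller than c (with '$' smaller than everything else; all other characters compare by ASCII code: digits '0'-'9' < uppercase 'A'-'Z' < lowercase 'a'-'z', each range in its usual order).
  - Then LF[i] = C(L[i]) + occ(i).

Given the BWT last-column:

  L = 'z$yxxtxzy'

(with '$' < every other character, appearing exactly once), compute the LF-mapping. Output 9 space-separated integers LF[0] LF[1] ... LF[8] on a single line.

Char counts: '$':1, 't':1, 'x':3, 'y':2, 'z':2
C (first-col start): C('$')=0, C('t')=1, C('x')=2, C('y')=5, C('z')=7
L[0]='z': occ=0, LF[0]=C('z')+0=7+0=7
L[1]='$': occ=0, LF[1]=C('$')+0=0+0=0
L[2]='y': occ=0, LF[2]=C('y')+0=5+0=5
L[3]='x': occ=0, LF[3]=C('x')+0=2+0=2
L[4]='x': occ=1, LF[4]=C('x')+1=2+1=3
L[5]='t': occ=0, LF[5]=C('t')+0=1+0=1
L[6]='x': occ=2, LF[6]=C('x')+2=2+2=4
L[7]='z': occ=1, LF[7]=C('z')+1=7+1=8
L[8]='y': occ=1, LF[8]=C('y')+1=5+1=6

Answer: 7 0 5 2 3 1 4 8 6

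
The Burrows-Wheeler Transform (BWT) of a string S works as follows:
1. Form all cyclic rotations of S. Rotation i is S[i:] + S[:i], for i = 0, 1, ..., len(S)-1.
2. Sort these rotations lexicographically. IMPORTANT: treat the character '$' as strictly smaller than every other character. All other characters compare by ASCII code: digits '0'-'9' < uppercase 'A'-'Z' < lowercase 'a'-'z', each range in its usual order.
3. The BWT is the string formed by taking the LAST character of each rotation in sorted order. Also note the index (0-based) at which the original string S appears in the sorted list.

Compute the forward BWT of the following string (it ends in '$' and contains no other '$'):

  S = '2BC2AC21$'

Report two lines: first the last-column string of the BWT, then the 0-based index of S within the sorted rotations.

Answer: 12CC$22AB
4

Derivation:
All 9 rotations (rotation i = S[i:]+S[:i]):
  rot[0] = 2BC2AC21$
  rot[1] = BC2AC21$2
  rot[2] = C2AC21$2B
  rot[3] = 2AC21$2BC
  rot[4] = AC21$2BC2
  rot[5] = C21$2BC2A
  rot[6] = 21$2BC2AC
  rot[7] = 1$2BC2AC2
  rot[8] = $2BC2AC21
Sorted (with $ < everything):
  sorted[0] = $2BC2AC21  (last char: '1')
  sorted[1] = 1$2BC2AC2  (last char: '2')
  sorted[2] = 21$2BC2AC  (last char: 'C')
  sorted[3] = 2AC21$2BC  (last char: 'C')
  sorted[4] = 2BC2AC21$  (last char: '$')
  sorted[5] = AC21$2BC2  (last char: '2')
  sorted[6] = BC2AC21$2  (last char: '2')
  sorted[7] = C21$2BC2A  (last char: 'A')
  sorted[8] = C2AC21$2B  (last char: 'B')
Last column: 12CC$22AB
Original string S is at sorted index 4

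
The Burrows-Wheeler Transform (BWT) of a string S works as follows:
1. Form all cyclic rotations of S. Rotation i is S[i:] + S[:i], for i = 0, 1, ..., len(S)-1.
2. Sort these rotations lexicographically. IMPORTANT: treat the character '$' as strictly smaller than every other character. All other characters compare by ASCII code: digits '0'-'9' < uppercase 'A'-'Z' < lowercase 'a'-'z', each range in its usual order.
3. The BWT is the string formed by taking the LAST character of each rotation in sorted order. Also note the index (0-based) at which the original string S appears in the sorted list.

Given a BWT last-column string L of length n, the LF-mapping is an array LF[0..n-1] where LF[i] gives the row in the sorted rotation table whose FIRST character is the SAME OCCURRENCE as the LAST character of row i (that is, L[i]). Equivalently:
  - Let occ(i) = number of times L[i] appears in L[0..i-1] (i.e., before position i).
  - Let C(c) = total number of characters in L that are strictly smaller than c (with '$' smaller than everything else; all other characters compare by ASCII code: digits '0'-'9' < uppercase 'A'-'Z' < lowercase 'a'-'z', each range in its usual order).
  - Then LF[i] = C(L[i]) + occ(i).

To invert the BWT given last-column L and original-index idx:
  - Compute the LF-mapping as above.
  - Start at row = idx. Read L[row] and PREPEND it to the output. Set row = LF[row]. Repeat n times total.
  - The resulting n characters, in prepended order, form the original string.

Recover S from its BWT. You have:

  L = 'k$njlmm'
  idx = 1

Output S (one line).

Answer: jlmmnk$

Derivation:
LF mapping: 2 0 6 1 3 4 5
Walk LF starting at row 1, prepending L[row]:
  step 1: row=1, L[1]='$', prepend. Next row=LF[1]=0
  step 2: row=0, L[0]='k', prepend. Next row=LF[0]=2
  step 3: row=2, L[2]='n', prepend. Next row=LF[2]=6
  step 4: row=6, L[6]='m', prepend. Next row=LF[6]=5
  step 5: row=5, L[5]='m', prepend. Next row=LF[5]=4
  step 6: row=4, L[4]='l', prepend. Next row=LF[4]=3
  step 7: row=3, L[3]='j', prepend. Next row=LF[3]=1
Reversed output: jlmmnk$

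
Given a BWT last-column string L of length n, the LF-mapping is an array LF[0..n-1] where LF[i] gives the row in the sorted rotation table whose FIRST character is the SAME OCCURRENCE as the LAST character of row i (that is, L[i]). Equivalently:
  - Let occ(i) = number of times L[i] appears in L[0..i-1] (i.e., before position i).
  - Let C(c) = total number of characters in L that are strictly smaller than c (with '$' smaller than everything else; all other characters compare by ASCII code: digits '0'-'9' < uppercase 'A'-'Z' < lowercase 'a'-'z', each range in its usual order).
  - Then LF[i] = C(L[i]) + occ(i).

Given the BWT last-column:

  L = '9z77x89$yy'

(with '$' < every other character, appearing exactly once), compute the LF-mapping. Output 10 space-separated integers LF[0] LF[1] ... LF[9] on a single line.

Char counts: '$':1, '7':2, '8':1, '9':2, 'x':1, 'y':2, 'z':1
C (first-col start): C('$')=0, C('7')=1, C('8')=3, C('9')=4, C('x')=6, C('y')=7, C('z')=9
L[0]='9': occ=0, LF[0]=C('9')+0=4+0=4
L[1]='z': occ=0, LF[1]=C('z')+0=9+0=9
L[2]='7': occ=0, LF[2]=C('7')+0=1+0=1
L[3]='7': occ=1, LF[3]=C('7')+1=1+1=2
L[4]='x': occ=0, LF[4]=C('x')+0=6+0=6
L[5]='8': occ=0, LF[5]=C('8')+0=3+0=3
L[6]='9': occ=1, LF[6]=C('9')+1=4+1=5
L[7]='$': occ=0, LF[7]=C('$')+0=0+0=0
L[8]='y': occ=0, LF[8]=C('y')+0=7+0=7
L[9]='y': occ=1, LF[9]=C('y')+1=7+1=8

Answer: 4 9 1 2 6 3 5 0 7 8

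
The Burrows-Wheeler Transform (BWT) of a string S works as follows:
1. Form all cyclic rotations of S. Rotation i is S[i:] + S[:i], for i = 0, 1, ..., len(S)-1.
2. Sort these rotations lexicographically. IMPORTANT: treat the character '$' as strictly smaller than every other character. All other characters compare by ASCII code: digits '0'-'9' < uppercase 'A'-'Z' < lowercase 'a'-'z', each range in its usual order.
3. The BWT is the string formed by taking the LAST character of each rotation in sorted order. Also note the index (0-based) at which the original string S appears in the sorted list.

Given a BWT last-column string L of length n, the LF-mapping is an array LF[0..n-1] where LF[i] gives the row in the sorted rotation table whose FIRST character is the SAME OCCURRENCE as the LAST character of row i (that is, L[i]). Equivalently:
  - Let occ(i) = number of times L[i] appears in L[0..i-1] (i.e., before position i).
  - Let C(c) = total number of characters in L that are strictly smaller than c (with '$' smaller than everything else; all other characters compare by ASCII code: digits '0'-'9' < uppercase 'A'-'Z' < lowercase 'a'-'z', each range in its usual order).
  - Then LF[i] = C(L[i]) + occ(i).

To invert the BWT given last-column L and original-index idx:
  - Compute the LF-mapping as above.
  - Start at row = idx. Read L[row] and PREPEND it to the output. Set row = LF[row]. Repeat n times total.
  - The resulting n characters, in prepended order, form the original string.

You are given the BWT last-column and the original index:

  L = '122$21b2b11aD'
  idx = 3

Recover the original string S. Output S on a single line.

Answer: 1Db221ab2121$

Derivation:
LF mapping: 1 5 6 0 7 2 11 8 12 3 4 10 9
Walk LF starting at row 3, prepending L[row]:
  step 1: row=3, L[3]='$', prepend. Next row=LF[3]=0
  step 2: row=0, L[0]='1', prepend. Next row=LF[0]=1
  step 3: row=1, L[1]='2', prepend. Next row=LF[1]=5
  step 4: row=5, L[5]='1', prepend. Next row=LF[5]=2
  step 5: row=2, L[2]='2', prepend. Next row=LF[2]=6
  step 6: row=6, L[6]='b', prepend. Next row=LF[6]=11
  step 7: row=11, L[11]='a', prepend. Next row=LF[11]=10
  step 8: row=10, L[10]='1', prepend. Next row=LF[10]=4
  step 9: row=4, L[4]='2', prepend. Next row=LF[4]=7
  step 10: row=7, L[7]='2', prepend. Next row=LF[7]=8
  step 11: row=8, L[8]='b', prepend. Next row=LF[8]=12
  step 12: row=12, L[12]='D', prepend. Next row=LF[12]=9
  step 13: row=9, L[9]='1', prepend. Next row=LF[9]=3
Reversed output: 1Db221ab2121$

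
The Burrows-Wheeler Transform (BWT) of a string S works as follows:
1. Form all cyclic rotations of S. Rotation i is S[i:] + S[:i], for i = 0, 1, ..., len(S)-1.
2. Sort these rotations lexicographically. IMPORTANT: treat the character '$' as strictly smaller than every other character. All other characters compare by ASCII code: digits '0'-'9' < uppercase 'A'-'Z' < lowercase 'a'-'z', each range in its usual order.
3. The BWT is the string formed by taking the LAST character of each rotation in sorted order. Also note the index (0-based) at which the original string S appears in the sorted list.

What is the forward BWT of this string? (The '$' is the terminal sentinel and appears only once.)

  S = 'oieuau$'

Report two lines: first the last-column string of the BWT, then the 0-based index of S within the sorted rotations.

All 7 rotations (rotation i = S[i:]+S[:i]):
  rot[0] = oieuau$
  rot[1] = ieuau$o
  rot[2] = euau$oi
  rot[3] = uau$oie
  rot[4] = au$oieu
  rot[5] = u$oieua
  rot[6] = $oieuau
Sorted (with $ < everything):
  sorted[0] = $oieuau  (last char: 'u')
  sorted[1] = au$oieu  (last char: 'u')
  sorted[2] = euau$oi  (last char: 'i')
  sorted[3] = ieuau$o  (last char: 'o')
  sorted[4] = oieuau$  (last char: '$')
  sorted[5] = u$oieua  (last char: 'a')
  sorted[6] = uau$oie  (last char: 'e')
Last column: uuio$ae
Original string S is at sorted index 4

Answer: uuio$ae
4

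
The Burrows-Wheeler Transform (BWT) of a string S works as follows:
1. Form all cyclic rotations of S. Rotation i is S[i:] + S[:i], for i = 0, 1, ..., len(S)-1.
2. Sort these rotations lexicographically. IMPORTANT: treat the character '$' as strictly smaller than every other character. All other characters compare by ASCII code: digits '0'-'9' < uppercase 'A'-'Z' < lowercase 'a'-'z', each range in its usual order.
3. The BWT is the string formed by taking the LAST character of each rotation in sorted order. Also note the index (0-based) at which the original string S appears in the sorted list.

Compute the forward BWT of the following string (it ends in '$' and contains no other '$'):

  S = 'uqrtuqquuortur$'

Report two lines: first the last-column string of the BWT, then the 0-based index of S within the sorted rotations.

Answer: ruuuquqorrut$tq
12

Derivation:
All 15 rotations (rotation i = S[i:]+S[:i]):
  rot[0] = uqrtuqquuortur$
  rot[1] = qrtuqquuortur$u
  rot[2] = rtuqquuortur$uq
  rot[3] = tuqquuortur$uqr
  rot[4] = uqquuortur$uqrt
  rot[5] = qquuortur$uqrtu
  rot[6] = quuortur$uqrtuq
  rot[7] = uuortur$uqrtuqq
  rot[8] = uortur$uqrtuqqu
  rot[9] = ortur$uqrtuqquu
  rot[10] = rtur$uqrtuqquuo
  rot[11] = tur$uqrtuqquuor
  rot[12] = ur$uqrtuqquuort
  rot[13] = r$uqrtuqquuortu
  rot[14] = $uqrtuqquuortur
Sorted (with $ < everything):
  sorted[0] = $uqrtuqquuortur  (last char: 'r')
  sorted[1] = ortur$uqrtuqquu  (last char: 'u')
  sorted[2] = qquuortur$uqrtu  (last char: 'u')
  sorted[3] = qrtuqquuortur$u  (last char: 'u')
  sorted[4] = quuortur$uqrtuq  (last char: 'q')
  sorted[5] = r$uqrtuqquuortu  (last char: 'u')
  sorted[6] = rtuqquuortur$uq  (last char: 'q')
  sorted[7] = rtur$uqrtuqquuo  (last char: 'o')
  sorted[8] = tuqquuortur$uqr  (last char: 'r')
  sorted[9] = tur$uqrtuqquuor  (last char: 'r')
  sorted[10] = uortur$uqrtuqqu  (last char: 'u')
  sorted[11] = uqquuortur$uqrt  (last char: 't')
  sorted[12] = uqrtuqquuortur$  (last char: '$')
  sorted[13] = ur$uqrtuqquuort  (last char: 't')
  sorted[14] = uuortur$uqrtuqq  (last char: 'q')
Last column: ruuuquqorrut$tq
Original string S is at sorted index 12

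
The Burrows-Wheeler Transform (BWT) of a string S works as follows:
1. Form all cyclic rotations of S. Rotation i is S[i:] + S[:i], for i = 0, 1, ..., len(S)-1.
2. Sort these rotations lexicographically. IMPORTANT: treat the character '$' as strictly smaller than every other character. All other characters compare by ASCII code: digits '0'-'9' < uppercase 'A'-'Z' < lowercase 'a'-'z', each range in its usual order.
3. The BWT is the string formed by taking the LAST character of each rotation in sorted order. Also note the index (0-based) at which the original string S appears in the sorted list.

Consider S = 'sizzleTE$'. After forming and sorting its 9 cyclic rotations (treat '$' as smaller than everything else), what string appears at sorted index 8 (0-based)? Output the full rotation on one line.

All 9 rotations (rotation i = S[i:]+S[:i]):
  rot[0] = sizzleTE$
  rot[1] = izzleTE$s
  rot[2] = zzleTE$si
  rot[3] = zleTE$siz
  rot[4] = leTE$sizz
  rot[5] = eTE$sizzl
  rot[6] = TE$sizzle
  rot[7] = E$sizzleT
  rot[8] = $sizzleTE
Sorted (with $ < everything):
  sorted[0] = $sizzleTE
  sorted[1] = E$sizzleT
  sorted[2] = TE$sizzle
  sorted[3] = eTE$sizzl
  sorted[4] = izzleTE$s
  sorted[5] = leTE$sizz
  sorted[6] = sizzleTE$
  sorted[7] = zleTE$siz
  sorted[8] = zzleTE$si
sorted[8] = zzleTE$si

Answer: zzleTE$si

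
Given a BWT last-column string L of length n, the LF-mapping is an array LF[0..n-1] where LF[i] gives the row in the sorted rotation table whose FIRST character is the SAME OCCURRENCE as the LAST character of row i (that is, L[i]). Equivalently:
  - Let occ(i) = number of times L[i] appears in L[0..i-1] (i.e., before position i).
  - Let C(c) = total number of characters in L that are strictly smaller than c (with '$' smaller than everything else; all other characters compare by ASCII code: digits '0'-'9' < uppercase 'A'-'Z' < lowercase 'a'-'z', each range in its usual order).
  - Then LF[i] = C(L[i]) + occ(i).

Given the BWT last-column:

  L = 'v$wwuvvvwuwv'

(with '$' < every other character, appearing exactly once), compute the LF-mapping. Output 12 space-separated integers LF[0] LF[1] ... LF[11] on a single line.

Char counts: '$':1, 'u':2, 'v':5, 'w':4
C (first-col start): C('$')=0, C('u')=1, C('v')=3, C('w')=8
L[0]='v': occ=0, LF[0]=C('v')+0=3+0=3
L[1]='$': occ=0, LF[1]=C('$')+0=0+0=0
L[2]='w': occ=0, LF[2]=C('w')+0=8+0=8
L[3]='w': occ=1, LF[3]=C('w')+1=8+1=9
L[4]='u': occ=0, LF[4]=C('u')+0=1+0=1
L[5]='v': occ=1, LF[5]=C('v')+1=3+1=4
L[6]='v': occ=2, LF[6]=C('v')+2=3+2=5
L[7]='v': occ=3, LF[7]=C('v')+3=3+3=6
L[8]='w': occ=2, LF[8]=C('w')+2=8+2=10
L[9]='u': occ=1, LF[9]=C('u')+1=1+1=2
L[10]='w': occ=3, LF[10]=C('w')+3=8+3=11
L[11]='v': occ=4, LF[11]=C('v')+4=3+4=7

Answer: 3 0 8 9 1 4 5 6 10 2 11 7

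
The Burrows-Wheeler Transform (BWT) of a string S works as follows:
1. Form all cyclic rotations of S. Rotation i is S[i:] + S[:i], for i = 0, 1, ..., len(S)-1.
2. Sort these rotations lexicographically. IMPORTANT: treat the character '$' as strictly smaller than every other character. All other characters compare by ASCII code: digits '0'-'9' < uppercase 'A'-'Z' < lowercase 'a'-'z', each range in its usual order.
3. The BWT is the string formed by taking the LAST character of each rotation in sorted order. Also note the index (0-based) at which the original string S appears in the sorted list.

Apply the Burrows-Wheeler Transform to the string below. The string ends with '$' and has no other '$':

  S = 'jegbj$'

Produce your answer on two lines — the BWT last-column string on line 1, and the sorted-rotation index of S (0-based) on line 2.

Answer: jgjeb$
5

Derivation:
All 6 rotations (rotation i = S[i:]+S[:i]):
  rot[0] = jegbj$
  rot[1] = egbj$j
  rot[2] = gbj$je
  rot[3] = bj$jeg
  rot[4] = j$jegb
  rot[5] = $jegbj
Sorted (with $ < everything):
  sorted[0] = $jegbj  (last char: 'j')
  sorted[1] = bj$jeg  (last char: 'g')
  sorted[2] = egbj$j  (last char: 'j')
  sorted[3] = gbj$je  (last char: 'e')
  sorted[4] = j$jegb  (last char: 'b')
  sorted[5] = jegbj$  (last char: '$')
Last column: jgjeb$
Original string S is at sorted index 5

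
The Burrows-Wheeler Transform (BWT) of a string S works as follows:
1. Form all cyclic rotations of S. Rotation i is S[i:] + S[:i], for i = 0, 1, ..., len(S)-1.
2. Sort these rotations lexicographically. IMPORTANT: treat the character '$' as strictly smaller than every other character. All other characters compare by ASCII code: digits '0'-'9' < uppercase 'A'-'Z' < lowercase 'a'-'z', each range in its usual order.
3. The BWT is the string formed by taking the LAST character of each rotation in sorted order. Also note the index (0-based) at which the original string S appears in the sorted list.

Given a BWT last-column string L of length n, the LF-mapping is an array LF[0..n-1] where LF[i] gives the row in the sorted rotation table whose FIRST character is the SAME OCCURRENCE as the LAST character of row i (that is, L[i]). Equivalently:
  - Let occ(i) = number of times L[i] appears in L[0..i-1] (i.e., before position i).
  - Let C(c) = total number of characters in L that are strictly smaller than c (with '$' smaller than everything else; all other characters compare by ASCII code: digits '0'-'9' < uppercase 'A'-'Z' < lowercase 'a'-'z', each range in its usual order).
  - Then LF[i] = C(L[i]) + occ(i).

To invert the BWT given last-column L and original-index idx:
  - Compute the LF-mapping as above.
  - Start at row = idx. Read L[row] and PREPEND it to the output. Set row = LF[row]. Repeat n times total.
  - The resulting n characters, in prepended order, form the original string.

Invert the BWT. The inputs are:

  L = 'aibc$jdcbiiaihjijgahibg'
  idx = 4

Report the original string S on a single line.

Answer: bagjigihhijbccaiidbjia$

Derivation:
LF mapping: 1 14 4 7 0 20 9 8 5 15 16 2 17 12 21 18 22 10 3 13 19 6 11
Walk LF starting at row 4, prepending L[row]:
  step 1: row=4, L[4]='$', prepend. Next row=LF[4]=0
  step 2: row=0, L[0]='a', prepend. Next row=LF[0]=1
  step 3: row=1, L[1]='i', prepend. Next row=LF[1]=14
  step 4: row=14, L[14]='j', prepend. Next row=LF[14]=21
  step 5: row=21, L[21]='b', prepend. Next row=LF[21]=6
  step 6: row=6, L[6]='d', prepend. Next row=LF[6]=9
  step 7: row=9, L[9]='i', prepend. Next row=LF[9]=15
  step 8: row=15, L[15]='i', prepend. Next row=LF[15]=18
  step 9: row=18, L[18]='a', prepend. Next row=LF[18]=3
  step 10: row=3, L[3]='c', prepend. Next row=LF[3]=7
  step 11: row=7, L[7]='c', prepend. Next row=LF[7]=8
  step 12: row=8, L[8]='b', prepend. Next row=LF[8]=5
  step 13: row=5, L[5]='j', prepend. Next row=LF[5]=20
  step 14: row=20, L[20]='i', prepend. Next row=LF[20]=19
  step 15: row=19, L[19]='h', prepend. Next row=LF[19]=13
  step 16: row=13, L[13]='h', prepend. Next row=LF[13]=12
  step 17: row=12, L[12]='i', prepend. Next row=LF[12]=17
  step 18: row=17, L[17]='g', prepend. Next row=LF[17]=10
  step 19: row=10, L[10]='i', prepend. Next row=LF[10]=16
  step 20: row=16, L[16]='j', prepend. Next row=LF[16]=22
  step 21: row=22, L[22]='g', prepend. Next row=LF[22]=11
  step 22: row=11, L[11]='a', prepend. Next row=LF[11]=2
  step 23: row=2, L[2]='b', prepend. Next row=LF[2]=4
Reversed output: bagjigihhijbccaiidbjia$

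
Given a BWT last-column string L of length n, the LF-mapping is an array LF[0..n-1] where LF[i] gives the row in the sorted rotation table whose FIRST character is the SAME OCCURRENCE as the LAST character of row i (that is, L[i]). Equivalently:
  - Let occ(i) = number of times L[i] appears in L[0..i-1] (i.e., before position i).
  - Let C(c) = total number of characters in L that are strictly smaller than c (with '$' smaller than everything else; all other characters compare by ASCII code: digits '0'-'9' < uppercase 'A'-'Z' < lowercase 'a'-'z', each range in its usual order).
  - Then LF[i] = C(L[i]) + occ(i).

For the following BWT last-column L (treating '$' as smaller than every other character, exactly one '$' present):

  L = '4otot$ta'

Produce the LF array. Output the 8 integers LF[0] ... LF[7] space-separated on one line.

Answer: 1 3 5 4 6 0 7 2

Derivation:
Char counts: '$':1, '4':1, 'a':1, 'o':2, 't':3
C (first-col start): C('$')=0, C('4')=1, C('a')=2, C('o')=3, C('t')=5
L[0]='4': occ=0, LF[0]=C('4')+0=1+0=1
L[1]='o': occ=0, LF[1]=C('o')+0=3+0=3
L[2]='t': occ=0, LF[2]=C('t')+0=5+0=5
L[3]='o': occ=1, LF[3]=C('o')+1=3+1=4
L[4]='t': occ=1, LF[4]=C('t')+1=5+1=6
L[5]='$': occ=0, LF[5]=C('$')+0=0+0=0
L[6]='t': occ=2, LF[6]=C('t')+2=5+2=7
L[7]='a': occ=0, LF[7]=C('a')+0=2+0=2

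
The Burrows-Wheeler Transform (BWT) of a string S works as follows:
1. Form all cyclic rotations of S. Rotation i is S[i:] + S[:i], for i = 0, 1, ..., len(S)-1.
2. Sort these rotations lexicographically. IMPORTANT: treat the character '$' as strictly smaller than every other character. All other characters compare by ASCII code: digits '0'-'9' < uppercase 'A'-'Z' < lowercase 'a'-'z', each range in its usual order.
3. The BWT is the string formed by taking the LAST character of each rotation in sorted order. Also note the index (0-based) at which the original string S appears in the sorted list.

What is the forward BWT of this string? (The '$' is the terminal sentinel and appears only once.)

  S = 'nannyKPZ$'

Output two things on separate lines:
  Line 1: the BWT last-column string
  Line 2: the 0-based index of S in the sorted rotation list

All 9 rotations (rotation i = S[i:]+S[:i]):
  rot[0] = nannyKPZ$
  rot[1] = annyKPZ$n
  rot[2] = nnyKPZ$na
  rot[3] = nyKPZ$nan
  rot[4] = yKPZ$nann
  rot[5] = KPZ$nanny
  rot[6] = PZ$nannyK
  rot[7] = Z$nannyKP
  rot[8] = $nannyKPZ
Sorted (with $ < everything):
  sorted[0] = $nannyKPZ  (last char: 'Z')
  sorted[1] = KPZ$nanny  (last char: 'y')
  sorted[2] = PZ$nannyK  (last char: 'K')
  sorted[3] = Z$nannyKP  (last char: 'P')
  sorted[4] = annyKPZ$n  (last char: 'n')
  sorted[5] = nannyKPZ$  (last char: '$')
  sorted[6] = nnyKPZ$na  (last char: 'a')
  sorted[7] = nyKPZ$nan  (last char: 'n')
  sorted[8] = yKPZ$nann  (last char: 'n')
Last column: ZyKPn$ann
Original string S is at sorted index 5

Answer: ZyKPn$ann
5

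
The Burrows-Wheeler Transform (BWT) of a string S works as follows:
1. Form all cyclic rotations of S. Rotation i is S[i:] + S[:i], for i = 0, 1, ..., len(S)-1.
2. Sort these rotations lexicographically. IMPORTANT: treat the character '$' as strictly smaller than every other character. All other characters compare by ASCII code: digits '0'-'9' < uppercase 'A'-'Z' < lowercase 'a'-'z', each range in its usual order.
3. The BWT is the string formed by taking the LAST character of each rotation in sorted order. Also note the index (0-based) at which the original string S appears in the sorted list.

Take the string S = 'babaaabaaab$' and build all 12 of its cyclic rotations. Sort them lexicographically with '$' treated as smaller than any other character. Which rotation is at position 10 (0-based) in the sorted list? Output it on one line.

All 12 rotations (rotation i = S[i:]+S[:i]):
  rot[0] = babaaabaaab$
  rot[1] = abaaabaaab$b
  rot[2] = baaabaaab$ba
  rot[3] = aaabaaab$bab
  rot[4] = aabaaab$baba
  rot[5] = abaaab$babaa
  rot[6] = baaab$babaaa
  rot[7] = aaab$babaaab
  rot[8] = aab$babaaaba
  rot[9] = ab$babaaabaa
  rot[10] = b$babaaabaaa
  rot[11] = $babaaabaaab
Sorted (with $ < everything):
  sorted[0] = $babaaabaaab
  sorted[1] = aaab$babaaab
  sorted[2] = aaabaaab$bab
  sorted[3] = aab$babaaaba
  sorted[4] = aabaaab$baba
  sorted[5] = ab$babaaabaa
  sorted[6] = abaaab$babaa
  sorted[7] = abaaabaaab$b
  sorted[8] = b$babaaabaaa
  sorted[9] = baaab$babaaa
  sorted[10] = baaabaaab$ba
  sorted[11] = babaaabaaab$
sorted[10] = baaabaaab$ba

Answer: baaabaaab$ba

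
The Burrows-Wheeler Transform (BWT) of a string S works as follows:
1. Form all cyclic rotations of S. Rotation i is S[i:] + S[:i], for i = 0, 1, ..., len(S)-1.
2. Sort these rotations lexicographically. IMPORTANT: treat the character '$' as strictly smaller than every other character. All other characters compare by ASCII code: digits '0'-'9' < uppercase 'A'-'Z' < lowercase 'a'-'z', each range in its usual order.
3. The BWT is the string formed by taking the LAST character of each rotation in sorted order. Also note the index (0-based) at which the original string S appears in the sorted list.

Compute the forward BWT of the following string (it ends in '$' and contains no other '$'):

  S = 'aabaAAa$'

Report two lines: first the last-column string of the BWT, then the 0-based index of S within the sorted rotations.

Answer: aaAAb$aa
5

Derivation:
All 8 rotations (rotation i = S[i:]+S[:i]):
  rot[0] = aabaAAa$
  rot[1] = abaAAa$a
  rot[2] = baAAa$aa
  rot[3] = aAAa$aab
  rot[4] = AAa$aaba
  rot[5] = Aa$aabaA
  rot[6] = a$aabaAA
  rot[7] = $aabaAAa
Sorted (with $ < everything):
  sorted[0] = $aabaAAa  (last char: 'a')
  sorted[1] = AAa$aaba  (last char: 'a')
  sorted[2] = Aa$aabaA  (last char: 'A')
  sorted[3] = a$aabaAA  (last char: 'A')
  sorted[4] = aAAa$aab  (last char: 'b')
  sorted[5] = aabaAAa$  (last char: '$')
  sorted[6] = abaAAa$a  (last char: 'a')
  sorted[7] = baAAa$aa  (last char: 'a')
Last column: aaAAb$aa
Original string S is at sorted index 5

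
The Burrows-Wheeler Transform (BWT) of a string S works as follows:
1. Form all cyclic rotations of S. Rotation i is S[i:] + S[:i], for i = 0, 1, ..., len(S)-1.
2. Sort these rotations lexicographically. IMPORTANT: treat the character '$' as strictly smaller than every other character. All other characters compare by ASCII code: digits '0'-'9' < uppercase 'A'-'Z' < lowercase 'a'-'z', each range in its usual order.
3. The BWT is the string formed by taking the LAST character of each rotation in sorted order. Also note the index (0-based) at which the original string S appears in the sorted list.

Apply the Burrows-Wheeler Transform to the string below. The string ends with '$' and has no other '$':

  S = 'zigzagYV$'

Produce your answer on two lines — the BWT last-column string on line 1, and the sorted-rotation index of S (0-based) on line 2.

All 9 rotations (rotation i = S[i:]+S[:i]):
  rot[0] = zigzagYV$
  rot[1] = igzagYV$z
  rot[2] = gzagYV$zi
  rot[3] = zagYV$zig
  rot[4] = agYV$zigz
  rot[5] = gYV$zigza
  rot[6] = YV$zigzag
  rot[7] = V$zigzagY
  rot[8] = $zigzagYV
Sorted (with $ < everything):
  sorted[0] = $zigzagYV  (last char: 'V')
  sorted[1] = V$zigzagY  (last char: 'Y')
  sorted[2] = YV$zigzag  (last char: 'g')
  sorted[3] = agYV$zigz  (last char: 'z')
  sorted[4] = gYV$zigza  (last char: 'a')
  sorted[5] = gzagYV$zi  (last char: 'i')
  sorted[6] = igzagYV$z  (last char: 'z')
  sorted[7] = zagYV$zig  (last char: 'g')
  sorted[8] = zigzagYV$  (last char: '$')
Last column: VYgzaizg$
Original string S is at sorted index 8

Answer: VYgzaizg$
8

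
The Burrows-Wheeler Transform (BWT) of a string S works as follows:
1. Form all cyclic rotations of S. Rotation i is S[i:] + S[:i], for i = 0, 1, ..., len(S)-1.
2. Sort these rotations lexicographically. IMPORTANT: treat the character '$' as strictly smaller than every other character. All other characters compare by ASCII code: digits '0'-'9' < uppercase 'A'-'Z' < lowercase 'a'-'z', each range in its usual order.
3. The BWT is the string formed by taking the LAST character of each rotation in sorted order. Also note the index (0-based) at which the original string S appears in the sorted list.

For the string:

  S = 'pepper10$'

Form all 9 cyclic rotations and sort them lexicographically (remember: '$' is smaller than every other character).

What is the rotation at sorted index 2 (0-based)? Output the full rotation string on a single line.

Answer: 10$pepper

Derivation:
All 9 rotations (rotation i = S[i:]+S[:i]):
  rot[0] = pepper10$
  rot[1] = epper10$p
  rot[2] = pper10$pe
  rot[3] = per10$pep
  rot[4] = er10$pepp
  rot[5] = r10$peppe
  rot[6] = 10$pepper
  rot[7] = 0$pepper1
  rot[8] = $pepper10
Sorted (with $ < everything):
  sorted[0] = $pepper10
  sorted[1] = 0$pepper1
  sorted[2] = 10$pepper
  sorted[3] = epper10$p
  sorted[4] = er10$pepp
  sorted[5] = pepper10$
  sorted[6] = per10$pep
  sorted[7] = pper10$pe
  sorted[8] = r10$peppe
sorted[2] = 10$pepper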